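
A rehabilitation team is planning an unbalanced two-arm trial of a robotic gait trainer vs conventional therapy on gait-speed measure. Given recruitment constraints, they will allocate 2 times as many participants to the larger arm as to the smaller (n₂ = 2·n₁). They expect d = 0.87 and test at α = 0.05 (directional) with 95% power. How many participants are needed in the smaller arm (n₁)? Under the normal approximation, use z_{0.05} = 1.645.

With allocation ratio k = n₂/n₁ = 2, Var(x̄₁−x̄₂) = σ²(1/n₁ + 1/(k·n₁)) = σ²·(k+1)/(k·n₁).
So n₁ = (1 + 1/k)·((z_{α} + z_β)/d)² = 1.500 × (3.290/0.87)².
n₁ = 1.500 × 14.30 = 21.5.
Round up: n₁ = 22, giving n₂ = 2 × 22 = 44.

n₁ = 22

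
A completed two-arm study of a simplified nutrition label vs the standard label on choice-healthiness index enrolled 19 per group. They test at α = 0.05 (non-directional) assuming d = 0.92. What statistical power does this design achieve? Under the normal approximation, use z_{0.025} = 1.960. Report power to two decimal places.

For two equal groups, power = Φ(d·√(n/2) − z_{α/2}).
d·√(n/2) = 0.92 × √(19/2) = 0.92 × 3.082 = 2.836.
z_β = 2.836 − 1.960 = 0.876.
Power = Φ(0.876) = 0.809.

power ≈ 0.81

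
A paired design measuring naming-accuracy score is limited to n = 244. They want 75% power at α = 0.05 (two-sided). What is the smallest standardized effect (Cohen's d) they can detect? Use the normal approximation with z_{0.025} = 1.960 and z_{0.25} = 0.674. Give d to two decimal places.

d_min ≈ 0.17

For a single sample (or paired design) of n = 244: d_min = (z_{α/2} + z_β)/√n.
z-sum = 1.960 + 0.674 = 2.634.
d_min = 2.634 / √244 = 2.634 / 15.620 = 0.169.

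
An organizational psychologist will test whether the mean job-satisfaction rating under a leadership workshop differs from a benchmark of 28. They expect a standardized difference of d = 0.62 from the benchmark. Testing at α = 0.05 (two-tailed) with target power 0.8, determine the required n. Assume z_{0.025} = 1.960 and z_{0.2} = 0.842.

n = 21

For a one-sample test: n = ((z_{α/2} + z_β) / d)².
z_{α/2} + z_β = 1.960 + 0.842 = 2.802.
n = (2.802 / 0.62)² = 4.519² = 20.42.
Round up.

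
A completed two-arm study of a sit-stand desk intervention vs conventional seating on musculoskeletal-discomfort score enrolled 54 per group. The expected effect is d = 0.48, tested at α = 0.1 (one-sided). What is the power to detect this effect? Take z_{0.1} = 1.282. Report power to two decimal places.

power ≈ 0.89

For two equal groups, power = Φ(d·√(n/2) − z_{α}).
d·√(n/2) = 0.48 × √(54/2) = 0.48 × 5.196 = 2.494.
z_β = 2.494 − 1.282 = 1.212.
Power = Φ(1.212) = 0.887.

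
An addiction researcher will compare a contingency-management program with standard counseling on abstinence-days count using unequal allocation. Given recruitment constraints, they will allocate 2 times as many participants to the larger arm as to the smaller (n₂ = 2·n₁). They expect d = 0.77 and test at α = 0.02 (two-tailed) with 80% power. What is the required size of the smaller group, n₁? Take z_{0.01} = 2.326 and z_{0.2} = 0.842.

n₁ = 26

With allocation ratio k = n₂/n₁ = 2, Var(x̄₁−x̄₂) = σ²(1/n₁ + 1/(k·n₁)) = σ²·(k+1)/(k·n₁).
So n₁ = (1 + 1/k)·((z_{α/2} + z_β)/d)² = 1.500 × (3.168/0.77)².
n₁ = 1.500 × 16.93 = 25.4.
Round up: n₁ = 26, giving n₂ = 2 × 26 = 52.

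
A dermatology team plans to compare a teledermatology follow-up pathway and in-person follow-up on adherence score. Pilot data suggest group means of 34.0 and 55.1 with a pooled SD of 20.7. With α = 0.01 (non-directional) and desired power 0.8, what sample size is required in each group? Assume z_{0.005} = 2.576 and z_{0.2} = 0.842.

n = 23 per group

Cohen's d = |M₁ − M₂| / SD_pooled = |34.0 − 55.1| / 20.7 = 21.1 / 20.7 = 1.019.
For two independent groups with equal n: n = 2·((z_{α/2} + z_β) / d)².
z_{α/2} + z_β = 2.576 + 0.842 = 3.418.
n = 2 × (3.418 / 1.019)² = 2 × 3.354² = 2 × 11.25 = 22.5.
Round up to the next whole participant.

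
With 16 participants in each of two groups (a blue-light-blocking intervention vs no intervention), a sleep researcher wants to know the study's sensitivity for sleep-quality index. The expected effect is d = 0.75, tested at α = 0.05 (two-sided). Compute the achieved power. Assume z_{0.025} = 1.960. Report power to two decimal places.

For two equal groups, power = Φ(d·√(n/2) − z_{α/2}).
d·√(n/2) = 0.75 × √(16/2) = 0.75 × 2.828 = 2.121.
z_β = 2.121 − 1.960 = 0.161.
Power = Φ(0.161) = 0.564.

power ≈ 0.56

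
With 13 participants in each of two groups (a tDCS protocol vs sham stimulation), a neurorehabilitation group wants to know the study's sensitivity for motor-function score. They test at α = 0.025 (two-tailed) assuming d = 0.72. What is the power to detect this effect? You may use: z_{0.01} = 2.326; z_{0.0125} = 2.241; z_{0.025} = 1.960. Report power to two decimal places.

power ≈ 0.34

For two equal groups, power = Φ(d·√(n/2) − z_{α/2}).
d·√(n/2) = 0.72 × √(13/2) = 0.72 × 2.550 = 1.836.
z_β = 1.836 − 2.241 = -0.405.
Power = Φ(-0.405) = 0.343.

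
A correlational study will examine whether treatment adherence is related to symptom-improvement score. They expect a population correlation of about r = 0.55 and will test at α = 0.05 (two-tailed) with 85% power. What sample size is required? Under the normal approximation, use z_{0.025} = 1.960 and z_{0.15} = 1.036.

Fisher's z: C = ½·ln((1+r)/(1−r)) = ½·ln(3.4444) = 0.6184.
n = ((z_{α/2} + z_β)/C)² + 3.
(1.960 + 1.036) / 0.6184 = 2.996 / 0.6184 = 4.845.
n = 4.845² + 3 = 23.47 + 3 = 26.5.
Round up.

n = 27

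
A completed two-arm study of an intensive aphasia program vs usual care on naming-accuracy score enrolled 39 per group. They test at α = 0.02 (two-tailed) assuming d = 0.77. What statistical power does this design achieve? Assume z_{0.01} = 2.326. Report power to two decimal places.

For two equal groups, power = Φ(d·√(n/2) − z_{α/2}).
d·√(n/2) = 0.77 × √(39/2) = 0.77 × 4.416 = 3.400.
z_β = 3.400 − 2.326 = 1.074.
Power = Φ(1.074) = 0.859.

power ≈ 0.86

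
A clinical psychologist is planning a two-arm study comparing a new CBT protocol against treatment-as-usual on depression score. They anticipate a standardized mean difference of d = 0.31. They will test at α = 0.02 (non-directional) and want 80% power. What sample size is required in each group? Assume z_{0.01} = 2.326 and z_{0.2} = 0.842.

n = 209 per group

For two independent groups with equal n: n = 2·((z_{α/2} + z_β) / d)².
z_{α/2} + z_β = 2.326 + 0.842 = 3.168.
n = 2 × (3.168 / 0.31)² = 2 × 10.219² = 2 × 104.44 = 208.9.
Round up to the next whole participant.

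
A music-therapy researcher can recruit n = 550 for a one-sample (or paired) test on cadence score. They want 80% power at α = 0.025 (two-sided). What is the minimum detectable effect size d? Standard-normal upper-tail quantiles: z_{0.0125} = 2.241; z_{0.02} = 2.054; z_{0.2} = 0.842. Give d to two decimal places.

d_min ≈ 0.13

For a single sample (or paired design) of n = 550: d_min = (z_{α/2} + z_β)/√n.
z-sum = 2.241 + 0.842 = 3.083.
d_min = 3.083 / √550 = 3.083 / 23.452 = 0.131.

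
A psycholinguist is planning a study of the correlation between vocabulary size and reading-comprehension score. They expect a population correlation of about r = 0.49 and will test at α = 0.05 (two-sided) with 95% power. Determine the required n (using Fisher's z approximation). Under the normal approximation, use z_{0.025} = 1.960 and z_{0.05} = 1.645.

Fisher's z: C = ½·ln((1+r)/(1−r)) = ½·ln(2.9216) = 0.5361.
n = ((z_{α/2} + z_β)/C)² + 3.
(1.960 + 1.645) / 0.5361 = 3.605 / 0.5361 = 6.724.
n = 6.724² + 3 = 45.22 + 3 = 48.2.
Round up.

n = 49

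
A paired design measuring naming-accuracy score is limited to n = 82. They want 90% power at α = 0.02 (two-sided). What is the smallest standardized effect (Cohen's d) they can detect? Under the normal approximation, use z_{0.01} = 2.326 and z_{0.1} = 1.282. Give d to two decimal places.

d_min ≈ 0.40

For a single sample (or paired design) of n = 82: d_min = (z_{α/2} + z_β)/√n.
z-sum = 2.326 + 1.282 = 3.608.
d_min = 3.608 / √82 = 3.608 / 9.055 = 0.398.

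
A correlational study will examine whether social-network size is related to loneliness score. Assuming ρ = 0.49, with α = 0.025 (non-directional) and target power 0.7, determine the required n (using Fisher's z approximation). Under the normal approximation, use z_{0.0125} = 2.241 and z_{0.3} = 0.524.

n = 30

Fisher's z: C = ½·ln((1+r)/(1−r)) = ½·ln(2.9216) = 0.5361.
n = ((z_{α/2} + z_β)/C)² + 3.
(2.241 + 0.524) / 0.5361 = 2.765 / 0.5361 = 5.158.
n = 5.158² + 3 = 26.60 + 3 = 29.6.
Round up.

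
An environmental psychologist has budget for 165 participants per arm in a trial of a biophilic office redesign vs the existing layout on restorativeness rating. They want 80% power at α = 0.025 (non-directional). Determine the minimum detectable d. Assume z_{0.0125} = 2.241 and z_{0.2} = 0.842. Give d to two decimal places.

d_min ≈ 0.34

For two independent groups of n = 165 each: d_min = (z_{α/2} + z_β)·√(2/n).
z-sum = 2.241 + 0.842 = 3.083.
d_min = 3.083 × √(2/165) = 3.083 × 0.1101 = 0.339.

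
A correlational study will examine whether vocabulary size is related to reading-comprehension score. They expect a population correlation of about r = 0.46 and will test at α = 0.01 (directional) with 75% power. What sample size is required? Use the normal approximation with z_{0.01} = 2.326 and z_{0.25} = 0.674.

n = 40

Fisher's z: C = ½·ln((1+r)/(1−r)) = ½·ln(2.7037) = 0.4973.
n = ((z_{α} + z_β)/C)² + 3.
(2.326 + 0.674) / 0.4973 = 3.000 / 0.4973 = 6.033.
n = 6.033² + 3 = 36.39 + 3 = 39.4.
Round up.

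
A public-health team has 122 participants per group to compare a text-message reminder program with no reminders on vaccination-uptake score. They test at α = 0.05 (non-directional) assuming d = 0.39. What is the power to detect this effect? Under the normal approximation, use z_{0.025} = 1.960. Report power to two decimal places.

power ≈ 0.86

For two equal groups, power = Φ(d·√(n/2) − z_{α/2}).
d·√(n/2) = 0.39 × √(122/2) = 0.39 × 7.810 = 3.046.
z_β = 3.046 − 1.960 = 1.086.
Power = Φ(1.086) = 0.861.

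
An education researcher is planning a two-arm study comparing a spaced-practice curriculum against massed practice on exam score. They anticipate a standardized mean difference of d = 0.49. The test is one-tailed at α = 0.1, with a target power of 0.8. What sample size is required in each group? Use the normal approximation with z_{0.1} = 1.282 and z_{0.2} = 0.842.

n = 38 per group

For two independent groups with equal n: n = 2·((z_{α} + z_β) / d)².
z_{α} + z_β = 1.282 + 0.842 = 2.124.
n = 2 × (2.124 / 0.49)² = 2 × 4.335² = 2 × 18.79 = 37.6.
Round up to the next whole participant.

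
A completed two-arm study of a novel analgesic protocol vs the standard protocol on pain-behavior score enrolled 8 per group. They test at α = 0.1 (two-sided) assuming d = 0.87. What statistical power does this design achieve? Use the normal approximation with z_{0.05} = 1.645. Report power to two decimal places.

For two equal groups, power = Φ(d·√(n/2) − z_{α/2}).
d·√(n/2) = 0.87 × √(8/2) = 0.87 × 2.000 = 1.740.
z_β = 1.740 − 1.645 = 0.095.
Power = Φ(0.095) = 0.538.

power ≈ 0.54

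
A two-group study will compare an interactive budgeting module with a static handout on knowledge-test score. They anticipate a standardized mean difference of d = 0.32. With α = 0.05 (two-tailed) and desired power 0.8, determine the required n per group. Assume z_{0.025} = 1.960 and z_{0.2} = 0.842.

n = 154 per group

For two independent groups with equal n: n = 2·((z_{α/2} + z_β) / d)².
z_{α/2} + z_β = 1.960 + 0.842 = 2.802.
n = 2 × (2.802 / 0.32)² = 2 × 8.756² = 2 × 76.67 = 153.3.
Round up to the next whole participant.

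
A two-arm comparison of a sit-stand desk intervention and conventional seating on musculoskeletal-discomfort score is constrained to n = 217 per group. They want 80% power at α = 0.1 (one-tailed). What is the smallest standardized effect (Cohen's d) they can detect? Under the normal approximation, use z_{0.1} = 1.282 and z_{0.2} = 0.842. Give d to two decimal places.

d_min ≈ 0.20

For two independent groups of n = 217 each: d_min = (z_{α} + z_β)·√(2/n).
z-sum = 1.282 + 0.842 = 2.124.
d_min = 2.124 × √(2/217) = 2.124 × 0.0960 = 0.204.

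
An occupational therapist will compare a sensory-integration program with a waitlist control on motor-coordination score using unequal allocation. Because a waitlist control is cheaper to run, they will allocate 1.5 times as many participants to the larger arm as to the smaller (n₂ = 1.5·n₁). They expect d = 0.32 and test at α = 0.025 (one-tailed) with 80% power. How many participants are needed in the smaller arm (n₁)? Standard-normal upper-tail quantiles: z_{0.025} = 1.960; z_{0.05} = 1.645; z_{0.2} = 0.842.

n₁ = 128

With allocation ratio k = n₂/n₁ = 1.5, Var(x̄₁−x̄₂) = σ²(1/n₁ + 1/(k·n₁)) = σ²·(k+1)/(k·n₁).
So n₁ = (1 + 1/k)·((z_{α} + z_β)/d)² = 1.667 × (2.802/0.32)².
n₁ = 1.667 × 76.67 = 127.8.
Round up: n₁ = 128, giving n₂ = 1.5 × 128 = 192.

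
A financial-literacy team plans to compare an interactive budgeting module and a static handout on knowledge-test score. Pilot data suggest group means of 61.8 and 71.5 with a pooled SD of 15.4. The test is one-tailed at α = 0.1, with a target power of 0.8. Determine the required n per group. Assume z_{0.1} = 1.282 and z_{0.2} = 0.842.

Cohen's d = |M₁ − M₂| / SD_pooled = |61.8 − 71.5| / 15.4 = 9.7 / 15.4 = 0.630.
For two independent groups with equal n: n = 2·((z_{α} + z_β) / d)².
z_{α} + z_β = 1.282 + 0.842 = 2.124.
n = 2 × (2.124 / 0.630)² = 2 × 3.371² = 2 × 11.37 = 22.7.
Round up to the next whole participant.

n = 23 per group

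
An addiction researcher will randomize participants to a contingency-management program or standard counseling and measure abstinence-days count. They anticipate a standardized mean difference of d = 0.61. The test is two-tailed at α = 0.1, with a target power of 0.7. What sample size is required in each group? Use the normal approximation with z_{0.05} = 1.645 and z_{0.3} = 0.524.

n = 26 per group

For two independent groups with equal n: n = 2·((z_{α/2} + z_β) / d)².
z_{α/2} + z_β = 1.645 + 0.524 = 2.169.
n = 2 × (2.169 / 0.61)² = 2 × 3.556² = 2 × 12.64 = 25.3.
Round up to the next whole participant.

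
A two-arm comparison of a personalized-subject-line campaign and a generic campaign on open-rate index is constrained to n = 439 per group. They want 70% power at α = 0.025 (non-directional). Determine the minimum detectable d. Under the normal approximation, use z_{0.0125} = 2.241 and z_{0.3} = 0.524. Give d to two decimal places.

d_min ≈ 0.19

For two independent groups of n = 439 each: d_min = (z_{α/2} + z_β)·√(2/n).
z-sum = 2.241 + 0.524 = 2.765.
d_min = 2.765 × √(2/439) = 2.765 × 0.0675 = 0.187.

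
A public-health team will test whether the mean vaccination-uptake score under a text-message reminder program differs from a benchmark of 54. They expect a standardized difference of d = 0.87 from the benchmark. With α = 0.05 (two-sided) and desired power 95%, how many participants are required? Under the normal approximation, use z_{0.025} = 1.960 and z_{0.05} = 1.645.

For a one-sample test: n = ((z_{α/2} + z_β) / d)².
z_{α/2} + z_β = 1.960 + 1.645 = 3.605.
n = (3.605 / 0.87)² = 4.144² = 17.17.
Round up.

n = 18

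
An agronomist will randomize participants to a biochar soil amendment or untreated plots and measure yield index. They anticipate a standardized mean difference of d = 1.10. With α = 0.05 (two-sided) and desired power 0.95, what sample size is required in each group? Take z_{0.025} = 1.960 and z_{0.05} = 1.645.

For two independent groups with equal n: n = 2·((z_{α/2} + z_β) / d)².
z_{α/2} + z_β = 1.960 + 1.645 = 3.605.
n = 2 × (3.605 / 1.10)² = 2 × 3.277² = 2 × 10.74 = 21.5.
Round up to the next whole participant.

n = 22 per group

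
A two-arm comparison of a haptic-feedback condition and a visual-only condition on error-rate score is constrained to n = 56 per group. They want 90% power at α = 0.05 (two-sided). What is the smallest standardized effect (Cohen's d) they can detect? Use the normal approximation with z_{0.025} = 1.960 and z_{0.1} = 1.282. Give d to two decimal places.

d_min ≈ 0.61

For two independent groups of n = 56 each: d_min = (z_{α/2} + z_β)·√(2/n).
z-sum = 1.960 + 1.282 = 3.242.
d_min = 3.242 × √(2/56) = 3.242 × 0.1890 = 0.613.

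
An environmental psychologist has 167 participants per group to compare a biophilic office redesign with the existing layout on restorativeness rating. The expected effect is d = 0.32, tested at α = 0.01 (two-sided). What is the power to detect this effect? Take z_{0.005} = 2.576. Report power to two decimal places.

For two equal groups, power = Φ(d·√(n/2) − z_{α/2}).
d·√(n/2) = 0.32 × √(167/2) = 0.32 × 9.138 = 2.924.
z_β = 2.924 − 2.576 = 0.348.
Power = Φ(0.348) = 0.636.

power ≈ 0.64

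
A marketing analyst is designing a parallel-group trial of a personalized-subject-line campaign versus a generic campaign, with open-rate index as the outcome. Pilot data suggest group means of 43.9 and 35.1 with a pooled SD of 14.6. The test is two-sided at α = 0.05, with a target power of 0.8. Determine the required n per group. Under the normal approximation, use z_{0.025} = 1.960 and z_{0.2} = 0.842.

n = 44 per group

Cohen's d = |M₁ − M₂| / SD_pooled = |43.9 − 35.1| / 14.6 = 8.8 / 14.6 = 0.603.
For two independent groups with equal n: n = 2·((z_{α/2} + z_β) / d)².
z_{α/2} + z_β = 1.960 + 0.842 = 2.802.
n = 2 × (2.802 / 0.603)² = 2 × 4.647² = 2 × 21.59 = 43.2.
Round up to the next whole participant.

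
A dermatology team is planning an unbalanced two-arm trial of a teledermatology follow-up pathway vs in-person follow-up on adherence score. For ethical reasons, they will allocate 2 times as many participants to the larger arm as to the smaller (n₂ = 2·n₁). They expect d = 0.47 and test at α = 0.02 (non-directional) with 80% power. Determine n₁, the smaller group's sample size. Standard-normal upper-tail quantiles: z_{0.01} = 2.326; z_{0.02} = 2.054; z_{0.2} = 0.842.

n₁ = 69

With allocation ratio k = n₂/n₁ = 2, Var(x̄₁−x̄₂) = σ²(1/n₁ + 1/(k·n₁)) = σ²·(k+1)/(k·n₁).
So n₁ = (1 + 1/k)·((z_{α/2} + z_β)/d)² = 1.500 × (3.168/0.47)².
n₁ = 1.500 × 45.43 = 68.2.
Round up: n₁ = 69, giving n₂ = 2 × 69 = 138.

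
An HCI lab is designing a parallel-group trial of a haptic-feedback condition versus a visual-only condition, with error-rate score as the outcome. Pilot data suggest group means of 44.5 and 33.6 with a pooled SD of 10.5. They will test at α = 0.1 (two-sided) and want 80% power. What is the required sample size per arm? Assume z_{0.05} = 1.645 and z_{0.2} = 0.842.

n = 12 per group

Cohen's d = |M₁ − M₂| / SD_pooled = |44.5 − 33.6| / 10.5 = 10.9 / 10.5 = 1.038.
For two independent groups with equal n: n = 2·((z_{α/2} + z_β) / d)².
z_{α/2} + z_β = 1.645 + 0.842 = 2.487.
n = 2 × (2.487 / 1.038)² = 2 × 2.396² = 2 × 5.74 = 11.5.
Round up to the next whole participant.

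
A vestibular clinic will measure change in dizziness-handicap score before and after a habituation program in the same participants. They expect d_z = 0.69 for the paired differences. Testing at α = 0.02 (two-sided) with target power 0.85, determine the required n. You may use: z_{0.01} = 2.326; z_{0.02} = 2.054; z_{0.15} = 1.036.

For a paired (one-sample on differences) test: n = ((z_{α/2} + z_β) / d)².
z_{α/2} + z_β = 2.326 + 1.036 = 3.362.
n = (3.362 / 0.69)² = 4.872² = 23.74.
Round up.

n = 24 pairs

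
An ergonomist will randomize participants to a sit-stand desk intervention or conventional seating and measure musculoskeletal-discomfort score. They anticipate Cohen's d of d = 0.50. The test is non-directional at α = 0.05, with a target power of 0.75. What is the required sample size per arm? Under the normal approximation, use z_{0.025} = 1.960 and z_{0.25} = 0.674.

For two independent groups with equal n: n = 2·((z_{α/2} + z_β) / d)².
z_{α/2} + z_β = 1.960 + 0.674 = 2.634.
n = 2 × (2.634 / 0.50)² = 2 × 5.268² = 2 × 27.75 = 55.5.
Round up to the next whole participant.

n = 56 per group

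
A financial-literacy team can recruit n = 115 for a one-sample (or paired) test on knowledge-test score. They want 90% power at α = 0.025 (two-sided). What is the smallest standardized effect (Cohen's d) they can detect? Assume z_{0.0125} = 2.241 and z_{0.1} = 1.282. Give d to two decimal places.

d_min ≈ 0.33

For a single sample (or paired design) of n = 115: d_min = (z_{α/2} + z_β)/√n.
z-sum = 2.241 + 1.282 = 3.523.
d_min = 3.523 / √115 = 3.523 / 10.724 = 0.329.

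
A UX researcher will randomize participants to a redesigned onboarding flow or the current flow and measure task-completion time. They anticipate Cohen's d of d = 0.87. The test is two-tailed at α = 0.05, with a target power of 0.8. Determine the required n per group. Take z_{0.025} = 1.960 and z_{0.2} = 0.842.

For two independent groups with equal n: n = 2·((z_{α/2} + z_β) / d)².
z_{α/2} + z_β = 1.960 + 0.842 = 2.802.
n = 2 × (2.802 / 0.87)² = 2 × 3.221² = 2 × 10.37 = 20.7.
Round up to the next whole participant.

n = 21 per group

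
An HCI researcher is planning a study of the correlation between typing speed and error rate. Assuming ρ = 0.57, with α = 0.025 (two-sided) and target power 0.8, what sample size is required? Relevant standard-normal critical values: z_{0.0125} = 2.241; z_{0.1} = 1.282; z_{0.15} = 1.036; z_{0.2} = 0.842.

n = 26

Fisher's z: C = ½·ln((1+r)/(1−r)) = ½·ln(3.6512) = 0.6475.
n = ((z_{α/2} + z_β)/C)² + 3.
(2.241 + 0.842) / 0.6475 = 3.083 / 0.6475 = 4.761.
n = 4.761² + 3 = 22.67 + 3 = 25.7.
Round up.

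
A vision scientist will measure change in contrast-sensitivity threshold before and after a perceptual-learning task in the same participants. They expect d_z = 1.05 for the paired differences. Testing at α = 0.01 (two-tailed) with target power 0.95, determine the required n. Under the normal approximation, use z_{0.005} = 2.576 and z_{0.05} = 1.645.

n = 17 pairs

For a paired (one-sample on differences) test: n = ((z_{α/2} + z_β) / d)².
z_{α/2} + z_β = 2.576 + 1.645 = 4.221.
n = (4.221 / 1.05)² = 4.020² = 16.16.
Round up.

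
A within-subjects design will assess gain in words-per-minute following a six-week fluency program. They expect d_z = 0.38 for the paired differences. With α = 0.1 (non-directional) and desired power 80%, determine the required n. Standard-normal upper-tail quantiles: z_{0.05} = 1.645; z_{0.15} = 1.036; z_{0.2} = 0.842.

For a paired (one-sample on differences) test: n = ((z_{α/2} + z_β) / d)².
z_{α/2} + z_β = 1.645 + 0.842 = 2.487.
n = (2.487 / 0.38)² = 6.545² = 42.83.
Round up.

n = 43 pairs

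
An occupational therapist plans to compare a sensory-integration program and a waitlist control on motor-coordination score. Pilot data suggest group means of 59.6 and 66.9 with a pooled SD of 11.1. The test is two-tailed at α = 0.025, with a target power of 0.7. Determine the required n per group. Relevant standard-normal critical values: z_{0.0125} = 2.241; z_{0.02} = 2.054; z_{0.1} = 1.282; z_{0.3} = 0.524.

Cohen's d = |M₁ − M₂| / SD_pooled = |59.6 − 66.9| / 11.1 = 7.3 / 11.1 = 0.658.
For two independent groups with equal n: n = 2·((z_{α/2} + z_β) / d)².
z_{α/2} + z_β = 2.241 + 0.524 = 2.765.
n = 2 × (2.765 / 0.658)² = 2 × 4.202² = 2 × 17.66 = 35.3.
Round up to the next whole participant.

n = 36 per group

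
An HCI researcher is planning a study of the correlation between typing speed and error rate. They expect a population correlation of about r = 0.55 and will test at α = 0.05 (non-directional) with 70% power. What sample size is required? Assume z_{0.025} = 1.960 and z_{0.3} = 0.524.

Fisher's z: C = ½·ln((1+r)/(1−r)) = ½·ln(3.4444) = 0.6184.
n = ((z_{α/2} + z_β)/C)² + 3.
(1.960 + 0.524) / 0.6184 = 2.484 / 0.6184 = 4.017.
n = 4.017² + 3 = 16.13 + 3 = 19.1.
Round up.

n = 20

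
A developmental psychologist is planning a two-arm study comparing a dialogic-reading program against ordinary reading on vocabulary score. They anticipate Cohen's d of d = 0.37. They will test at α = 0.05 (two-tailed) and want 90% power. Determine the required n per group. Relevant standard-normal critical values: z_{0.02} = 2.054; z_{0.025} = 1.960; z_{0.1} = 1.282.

For two independent groups with equal n: n = 2·((z_{α/2} + z_β) / d)².
z_{α/2} + z_β = 1.960 + 1.282 = 3.242.
n = 2 × (3.242 / 0.37)² = 2 × 8.762² = 2 × 76.78 = 153.6.
Round up to the next whole participant.

n = 154 per group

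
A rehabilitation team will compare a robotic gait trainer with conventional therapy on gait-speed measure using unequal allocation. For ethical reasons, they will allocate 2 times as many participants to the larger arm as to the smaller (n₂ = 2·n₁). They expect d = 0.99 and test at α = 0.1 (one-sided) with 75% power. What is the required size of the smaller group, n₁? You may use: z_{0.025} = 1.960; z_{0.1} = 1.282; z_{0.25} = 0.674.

n₁ = 6

With allocation ratio k = n₂/n₁ = 2, Var(x̄₁−x̄₂) = σ²(1/n₁ + 1/(k·n₁)) = σ²·(k+1)/(k·n₁).
So n₁ = (1 + 1/k)·((z_{α} + z_β)/d)² = 1.500 × (1.956/0.99)².
n₁ = 1.500 × 3.90 = 5.9.
Round up: n₁ = 6, giving n₂ = 2 × 6 = 12.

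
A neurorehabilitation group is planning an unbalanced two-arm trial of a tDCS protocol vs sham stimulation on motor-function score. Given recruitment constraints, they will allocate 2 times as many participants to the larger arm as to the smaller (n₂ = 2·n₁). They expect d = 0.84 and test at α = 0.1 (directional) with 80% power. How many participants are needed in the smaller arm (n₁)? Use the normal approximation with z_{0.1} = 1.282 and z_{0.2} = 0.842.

n₁ = 10

With allocation ratio k = n₂/n₁ = 2, Var(x̄₁−x̄₂) = σ²(1/n₁ + 1/(k·n₁)) = σ²·(k+1)/(k·n₁).
So n₁ = (1 + 1/k)·((z_{α} + z_β)/d)² = 1.500 × (2.124/0.84)².
n₁ = 1.500 × 6.39 = 9.6.
Round up: n₁ = 10, giving n₂ = 2 × 10 = 20.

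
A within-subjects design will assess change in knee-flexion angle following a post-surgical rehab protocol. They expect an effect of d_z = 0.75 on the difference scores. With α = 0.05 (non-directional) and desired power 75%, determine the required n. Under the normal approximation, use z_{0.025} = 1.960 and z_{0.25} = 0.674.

For a paired (one-sample on differences) test: n = ((z_{α/2} + z_β) / d)².
z_{α/2} + z_β = 1.960 + 0.674 = 2.634.
n = (2.634 / 0.75)² = 3.512² = 12.33.
Round up.

n = 13 pairs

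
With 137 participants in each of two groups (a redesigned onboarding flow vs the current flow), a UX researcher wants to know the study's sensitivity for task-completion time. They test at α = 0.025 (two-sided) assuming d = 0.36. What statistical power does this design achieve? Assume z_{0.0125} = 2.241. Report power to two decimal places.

For two equal groups, power = Φ(d·√(n/2) − z_{α/2}).
d·√(n/2) = 0.36 × √(137/2) = 0.36 × 8.276 = 2.980.
z_β = 2.980 − 2.241 = 0.739.
Power = Φ(0.739) = 0.770.

power ≈ 0.77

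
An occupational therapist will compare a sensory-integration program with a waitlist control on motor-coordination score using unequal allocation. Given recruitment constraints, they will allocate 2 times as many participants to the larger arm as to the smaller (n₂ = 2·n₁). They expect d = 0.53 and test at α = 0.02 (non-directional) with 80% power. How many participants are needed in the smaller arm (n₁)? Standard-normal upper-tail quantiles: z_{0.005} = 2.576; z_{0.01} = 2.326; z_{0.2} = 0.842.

With allocation ratio k = n₂/n₁ = 2, Var(x̄₁−x̄₂) = σ²(1/n₁ + 1/(k·n₁)) = σ²·(k+1)/(k·n₁).
So n₁ = (1 + 1/k)·((z_{α/2} + z_β)/d)² = 1.500 × (3.168/0.53)².
n₁ = 1.500 × 35.73 = 53.6.
Round up: n₁ = 54, giving n₂ = 2 × 54 = 108.

n₁ = 54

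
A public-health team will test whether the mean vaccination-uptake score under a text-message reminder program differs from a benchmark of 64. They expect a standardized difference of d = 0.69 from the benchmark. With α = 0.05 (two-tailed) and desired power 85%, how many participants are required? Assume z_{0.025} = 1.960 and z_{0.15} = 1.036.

For a one-sample test: n = ((z_{α/2} + z_β) / d)².
z_{α/2} + z_β = 1.960 + 1.036 = 2.996.
n = (2.996 / 0.69)² = 4.342² = 18.85.
Round up.

n = 19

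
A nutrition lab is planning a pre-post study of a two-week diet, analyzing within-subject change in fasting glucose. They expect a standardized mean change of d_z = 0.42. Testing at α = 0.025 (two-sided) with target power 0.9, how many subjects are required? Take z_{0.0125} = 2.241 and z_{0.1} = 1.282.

n = 71 pairs

For a paired (one-sample on differences) test: n = ((z_{α/2} + z_β) / d)².
z_{α/2} + z_β = 2.241 + 1.282 = 3.523.
n = (3.523 / 0.42)² = 8.388² = 70.36.
Round up.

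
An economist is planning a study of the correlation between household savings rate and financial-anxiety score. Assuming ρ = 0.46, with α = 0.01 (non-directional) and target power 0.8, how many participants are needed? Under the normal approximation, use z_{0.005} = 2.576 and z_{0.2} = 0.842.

Fisher's z: C = ½·ln((1+r)/(1−r)) = ½·ln(2.7037) = 0.4973.
n = ((z_{α/2} + z_β)/C)² + 3.
(2.576 + 0.842) / 0.4973 = 3.418 / 0.4973 = 6.873.
n = 6.873² + 3 = 47.24 + 3 = 50.2.
Round up.

n = 51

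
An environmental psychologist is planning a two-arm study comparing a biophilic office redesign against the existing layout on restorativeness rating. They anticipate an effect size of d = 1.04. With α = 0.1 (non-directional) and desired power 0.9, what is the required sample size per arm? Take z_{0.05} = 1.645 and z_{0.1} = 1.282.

For two independent groups with equal n: n = 2·((z_{α/2} + z_β) / d)².
z_{α/2} + z_β = 1.645 + 1.282 = 2.927.
n = 2 × (2.927 / 1.04)² = 2 × 2.814² = 2 × 7.92 = 15.8.
Round up to the next whole participant.

n = 16 per group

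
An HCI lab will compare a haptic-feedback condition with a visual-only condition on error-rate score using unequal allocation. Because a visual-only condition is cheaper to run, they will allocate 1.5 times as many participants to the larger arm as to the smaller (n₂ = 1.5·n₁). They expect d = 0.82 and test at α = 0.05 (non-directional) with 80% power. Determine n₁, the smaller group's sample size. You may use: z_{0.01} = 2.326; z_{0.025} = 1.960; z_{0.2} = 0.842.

n₁ = 20

With allocation ratio k = n₂/n₁ = 1.5, Var(x̄₁−x̄₂) = σ²(1/n₁ + 1/(k·n₁)) = σ²·(k+1)/(k·n₁).
So n₁ = (1 + 1/k)·((z_{α/2} + z_β)/d)² = 1.667 × (2.802/0.82)².
n₁ = 1.667 × 11.68 = 19.5.
Round up: n₁ = 20, giving n₂ = 1.5 × 20 = 30.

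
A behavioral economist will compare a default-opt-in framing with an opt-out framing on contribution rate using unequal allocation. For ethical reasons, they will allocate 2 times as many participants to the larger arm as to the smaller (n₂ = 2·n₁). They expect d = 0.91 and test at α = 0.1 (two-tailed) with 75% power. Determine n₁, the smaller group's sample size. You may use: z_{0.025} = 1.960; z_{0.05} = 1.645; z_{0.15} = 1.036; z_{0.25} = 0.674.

n₁ = 10

With allocation ratio k = n₂/n₁ = 2, Var(x̄₁−x̄₂) = σ²(1/n₁ + 1/(k·n₁)) = σ²·(k+1)/(k·n₁).
So n₁ = (1 + 1/k)·((z_{α/2} + z_β)/d)² = 1.500 × (2.319/0.91)².
n₁ = 1.500 × 6.49 = 9.7.
Round up: n₁ = 10, giving n₂ = 2 × 10 = 20.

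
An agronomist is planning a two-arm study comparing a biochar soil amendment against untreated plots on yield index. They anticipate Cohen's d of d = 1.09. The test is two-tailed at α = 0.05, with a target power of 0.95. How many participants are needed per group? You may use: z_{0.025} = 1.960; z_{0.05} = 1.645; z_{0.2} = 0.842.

For two independent groups with equal n: n = 2·((z_{α/2} + z_β) / d)².
z_{α/2} + z_β = 1.960 + 1.645 = 3.605.
n = 2 × (3.605 / 1.09)² = 2 × 3.307² = 2 × 10.94 = 21.9.
Round up to the next whole participant.

n = 22 per group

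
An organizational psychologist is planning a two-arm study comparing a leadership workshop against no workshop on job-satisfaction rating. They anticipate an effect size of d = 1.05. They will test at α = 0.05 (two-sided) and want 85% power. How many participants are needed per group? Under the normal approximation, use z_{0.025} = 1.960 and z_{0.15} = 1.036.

For two independent groups with equal n: n = 2·((z_{α/2} + z_β) / d)².
z_{α/2} + z_β = 1.960 + 1.036 = 2.996.
n = 2 × (2.996 / 1.05)² = 2 × 2.853² = 2 × 8.14 = 16.3.
Round up to the next whole participant.

n = 17 per group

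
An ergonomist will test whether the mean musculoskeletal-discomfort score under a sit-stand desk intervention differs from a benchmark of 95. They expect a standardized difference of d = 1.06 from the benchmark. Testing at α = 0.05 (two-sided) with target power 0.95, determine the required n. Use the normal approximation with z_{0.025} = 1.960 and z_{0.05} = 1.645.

For a one-sample test: n = ((z_{α/2} + z_β) / d)².
z_{α/2} + z_β = 1.960 + 1.645 = 3.605.
n = (3.605 / 1.06)² = 3.401² = 11.57.
Round up.

n = 12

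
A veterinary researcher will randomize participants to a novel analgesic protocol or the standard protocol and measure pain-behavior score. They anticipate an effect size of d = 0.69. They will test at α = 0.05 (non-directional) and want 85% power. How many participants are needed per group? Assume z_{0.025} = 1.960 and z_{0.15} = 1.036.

n = 38 per group

For two independent groups with equal n: n = 2·((z_{α/2} + z_β) / d)².
z_{α/2} + z_β = 1.960 + 1.036 = 2.996.
n = 2 × (2.996 / 0.69)² = 2 × 4.342² = 2 × 18.85 = 37.7.
Round up to the next whole participant.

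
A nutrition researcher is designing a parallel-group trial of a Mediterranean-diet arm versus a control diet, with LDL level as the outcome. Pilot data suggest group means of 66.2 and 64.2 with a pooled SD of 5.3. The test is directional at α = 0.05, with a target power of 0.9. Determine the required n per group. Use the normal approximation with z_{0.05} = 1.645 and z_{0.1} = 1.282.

Cohen's d = |M₁ − M₂| / SD_pooled = |66.2 − 64.2| / 5.3 = 2.0 / 5.3 = 0.377.
For two independent groups with equal n: n = 2·((z_{α} + z_β) / d)².
z_{α} + z_β = 1.645 + 1.282 = 2.927.
n = 2 × (2.927 / 0.377)² = 2 × 7.764² = 2 × 60.28 = 120.6.
Round up to the next whole participant.

n = 121 per group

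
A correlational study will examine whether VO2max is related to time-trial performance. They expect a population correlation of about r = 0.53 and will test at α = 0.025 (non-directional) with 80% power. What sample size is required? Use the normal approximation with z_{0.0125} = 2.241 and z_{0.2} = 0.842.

Fisher's z: C = ½·ln((1+r)/(1−r)) = ½·ln(3.2553) = 0.5901.
n = ((z_{α/2} + z_β)/C)² + 3.
(2.241 + 0.842) / 0.5901 = 3.083 / 0.5901 = 5.225.
n = 5.225² + 3 = 27.30 + 3 = 30.3.
Round up.

n = 31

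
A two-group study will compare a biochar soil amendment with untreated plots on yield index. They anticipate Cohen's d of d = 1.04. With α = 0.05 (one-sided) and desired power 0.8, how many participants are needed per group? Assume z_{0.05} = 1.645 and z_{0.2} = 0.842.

n = 12 per group

For two independent groups with equal n: n = 2·((z_{α} + z_β) / d)².
z_{α} + z_β = 1.645 + 0.842 = 2.487.
n = 2 × (2.487 / 1.04)² = 2 × 2.391² = 2 × 5.72 = 11.4.
Round up to the next whole participant.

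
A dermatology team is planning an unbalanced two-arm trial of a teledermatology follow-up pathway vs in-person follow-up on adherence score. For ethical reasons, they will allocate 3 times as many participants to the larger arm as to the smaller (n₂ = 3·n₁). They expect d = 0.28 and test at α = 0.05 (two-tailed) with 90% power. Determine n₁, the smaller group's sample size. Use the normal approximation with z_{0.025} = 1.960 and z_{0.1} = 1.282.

n₁ = 179

With allocation ratio k = n₂/n₁ = 3, Var(x̄₁−x̄₂) = σ²(1/n₁ + 1/(k·n₁)) = σ²·(k+1)/(k·n₁).
So n₁ = (1 + 1/k)·((z_{α/2} + z_β)/d)² = 1.333 × (3.242/0.28)².
n₁ = 1.333 × 134.06 = 178.8.
Round up: n₁ = 179, giving n₂ = 3 × 179 = 537.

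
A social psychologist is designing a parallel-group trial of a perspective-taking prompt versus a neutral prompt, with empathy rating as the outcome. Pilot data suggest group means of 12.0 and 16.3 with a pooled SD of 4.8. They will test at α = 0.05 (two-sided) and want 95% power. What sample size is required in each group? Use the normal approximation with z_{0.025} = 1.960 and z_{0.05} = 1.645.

n = 33 per group

Cohen's d = |M₁ − M₂| / SD_pooled = |12.0 − 16.3| / 4.8 = 4.3 / 4.8 = 0.896.
For two independent groups with equal n: n = 2·((z_{α/2} + z_β) / d)².
z_{α/2} + z_β = 1.960 + 1.645 = 3.605.
n = 2 × (3.605 / 0.896)² = 2 × 4.023² = 2 × 16.19 = 32.4.
Round up to the next whole participant.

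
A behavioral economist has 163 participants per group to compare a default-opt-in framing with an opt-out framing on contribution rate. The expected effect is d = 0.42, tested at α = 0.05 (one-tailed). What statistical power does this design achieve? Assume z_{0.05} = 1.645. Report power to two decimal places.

For two equal groups, power = Φ(d·√(n/2) − z_{α}).
d·√(n/2) = 0.42 × √(163/2) = 0.42 × 9.028 = 3.792.
z_β = 3.792 − 1.645 = 2.147.
Power = Φ(2.147) = 0.984.

power ≈ 0.98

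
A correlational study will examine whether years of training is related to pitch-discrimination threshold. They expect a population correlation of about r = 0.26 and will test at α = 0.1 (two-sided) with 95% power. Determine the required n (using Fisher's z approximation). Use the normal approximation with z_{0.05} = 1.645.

n = 156

Fisher's z: C = ½·ln((1+r)/(1−r)) = ½·ln(1.7027) = 0.2661.
n = ((z_{α/2} + z_β)/C)² + 3.
(1.645 + 1.645) / 0.2661 = 3.290 / 0.2661 = 12.364.
n = 12.364² + 3 = 152.86 + 3 = 155.9.
Round up.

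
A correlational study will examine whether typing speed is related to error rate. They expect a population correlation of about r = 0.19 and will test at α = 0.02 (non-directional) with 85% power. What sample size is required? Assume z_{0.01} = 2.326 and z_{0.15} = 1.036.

n = 309

Fisher's z: C = ½·ln((1+r)/(1−r)) = ½·ln(1.4691) = 0.1923.
n = ((z_{α/2} + z_β)/C)² + 3.
(2.326 + 1.036) / 0.1923 = 3.362 / 0.1923 = 17.483.
n = 17.483² + 3 = 305.66 + 3 = 308.7.
Round up.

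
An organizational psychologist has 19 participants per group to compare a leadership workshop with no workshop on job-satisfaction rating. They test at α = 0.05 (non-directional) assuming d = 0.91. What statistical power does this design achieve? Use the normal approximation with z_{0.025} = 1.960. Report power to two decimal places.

power ≈ 0.80

For two equal groups, power = Φ(d·√(n/2) − z_{α/2}).
d·√(n/2) = 0.91 × √(19/2) = 0.91 × 3.082 = 2.805.
z_β = 2.805 − 1.960 = 0.845.
Power = Φ(0.845) = 0.801.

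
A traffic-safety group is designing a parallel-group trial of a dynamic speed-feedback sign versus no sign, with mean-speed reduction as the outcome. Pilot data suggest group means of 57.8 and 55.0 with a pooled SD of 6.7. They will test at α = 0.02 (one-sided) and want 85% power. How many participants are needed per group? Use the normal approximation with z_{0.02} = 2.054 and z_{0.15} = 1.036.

n = 110 per group

Cohen's d = |M₁ − M₂| / SD_pooled = |57.8 − 55.0| / 6.7 = 2.8 / 6.7 = 0.418.
For two independent groups with equal n: n = 2·((z_{α} + z_β) / d)².
z_{α} + z_β = 2.054 + 1.036 = 3.090.
n = 2 × (3.090 / 0.418)² = 2 × 7.392² = 2 × 54.65 = 109.3.
Round up to the next whole participant.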